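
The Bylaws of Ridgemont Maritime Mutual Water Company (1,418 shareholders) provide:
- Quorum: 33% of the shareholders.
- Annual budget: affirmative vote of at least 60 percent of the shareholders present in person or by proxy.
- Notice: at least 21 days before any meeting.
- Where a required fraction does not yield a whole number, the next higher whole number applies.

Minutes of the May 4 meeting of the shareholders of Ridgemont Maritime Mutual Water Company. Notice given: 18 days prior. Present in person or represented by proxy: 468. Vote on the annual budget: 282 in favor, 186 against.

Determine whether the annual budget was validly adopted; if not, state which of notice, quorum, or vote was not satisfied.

Notice: 18 days given; 21 required. Not satisfied.
Quorum: 33% of 1,418 = 467.94, rounded up to 468; 468 present. Satisfied.
Vote: requires three-fifths of those present (468); 3/5 of 468 = 280.80, rounded up to 281, so 281 needed; 282 in favor. Satisfied.

Invalid — notice requirement not satisfied.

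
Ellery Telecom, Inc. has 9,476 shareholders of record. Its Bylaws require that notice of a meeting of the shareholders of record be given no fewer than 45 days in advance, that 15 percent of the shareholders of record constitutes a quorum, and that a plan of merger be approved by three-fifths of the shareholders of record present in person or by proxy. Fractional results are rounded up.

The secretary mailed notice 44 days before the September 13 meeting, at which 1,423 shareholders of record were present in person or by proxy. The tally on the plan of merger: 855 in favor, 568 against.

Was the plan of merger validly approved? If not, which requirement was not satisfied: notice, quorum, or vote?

Invalid — notice requirement not satisfied.

Notice: 44 days given; 45 required. Not satisfied.
Quorum: 15% of 9,476 = 1,421.40, rounded up to 1,422; 1,423 present. Satisfied.
Vote: requires three-fifths of those present (1,423); 3/5 of 1423 = 853.80, rounded up to 854, so 854 needed; 855 in favor. Satisfied.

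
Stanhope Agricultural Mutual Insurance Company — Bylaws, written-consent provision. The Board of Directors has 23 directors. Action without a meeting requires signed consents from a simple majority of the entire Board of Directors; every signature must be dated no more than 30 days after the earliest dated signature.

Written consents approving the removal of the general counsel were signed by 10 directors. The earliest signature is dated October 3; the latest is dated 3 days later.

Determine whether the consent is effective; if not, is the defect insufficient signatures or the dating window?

Signatures required: a simple majority of 23 — a majority of 23 is 12, so 12 needed; 10 signed. Insufficient.
Dating window: the latest signature is 3 days after the earliest; the limit is 30 days. Within the window.

Not effective — insufficient signatures.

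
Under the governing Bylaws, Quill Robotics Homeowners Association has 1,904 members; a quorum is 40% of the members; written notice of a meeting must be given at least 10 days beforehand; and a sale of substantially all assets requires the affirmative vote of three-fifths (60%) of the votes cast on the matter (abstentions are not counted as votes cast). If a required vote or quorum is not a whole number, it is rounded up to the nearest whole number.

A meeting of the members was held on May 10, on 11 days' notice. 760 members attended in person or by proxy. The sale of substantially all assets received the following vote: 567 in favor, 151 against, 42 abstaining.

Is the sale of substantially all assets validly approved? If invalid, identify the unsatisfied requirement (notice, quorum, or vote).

Notice: 11 days given; 10 required. Satisfied.
Quorum: 40% of 1,904 = 761.60, rounded up to 762; 760 present. Not satisfied.
Vote: requires three-fifths of the votes cast (760 − 42 abstaining = 718); 3/5 of 718 = 430.80, rounded up to 431, so 431 needed; 567 in favor. Satisfied.

Invalid — quorum requirement not satisfied.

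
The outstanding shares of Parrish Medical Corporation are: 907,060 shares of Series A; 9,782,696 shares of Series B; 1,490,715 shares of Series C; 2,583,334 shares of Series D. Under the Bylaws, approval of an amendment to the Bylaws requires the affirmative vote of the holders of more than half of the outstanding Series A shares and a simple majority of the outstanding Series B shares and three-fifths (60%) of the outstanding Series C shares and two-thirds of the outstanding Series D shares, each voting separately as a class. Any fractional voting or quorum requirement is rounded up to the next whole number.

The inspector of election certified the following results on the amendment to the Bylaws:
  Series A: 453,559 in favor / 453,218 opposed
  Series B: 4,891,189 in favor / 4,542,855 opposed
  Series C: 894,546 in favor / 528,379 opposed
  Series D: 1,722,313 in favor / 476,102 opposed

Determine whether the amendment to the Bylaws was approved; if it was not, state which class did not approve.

Not approved — the Series B shares did not give the required vote.

Series A: a majority of 907060 is 453531; 453,531 required, 453,559 in favor — approved.
Series B: a majority of 9782696 is 4891349; 4,891,349 required, 4,891,189 in favor — not approved.
Series C: 3/5 of 1490715 = 894429; 894,429 required, 894,546 in favor — approved.
Series D: 2/3 of 2583334 = 1722222.67, rounded up to 1722223; 1,722,223 required, 1,722,313 in favor — approved.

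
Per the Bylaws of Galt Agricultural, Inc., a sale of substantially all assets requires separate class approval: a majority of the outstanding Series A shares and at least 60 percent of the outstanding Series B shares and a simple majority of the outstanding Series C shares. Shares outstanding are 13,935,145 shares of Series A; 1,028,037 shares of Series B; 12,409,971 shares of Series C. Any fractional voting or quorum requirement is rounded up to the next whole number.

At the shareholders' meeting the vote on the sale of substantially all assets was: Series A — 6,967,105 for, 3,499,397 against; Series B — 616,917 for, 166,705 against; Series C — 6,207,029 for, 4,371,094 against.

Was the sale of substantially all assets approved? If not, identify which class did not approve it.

Not approved — the Series A shares did not give the required vote.

Series A: a majority of 13935145 is 6967573; 6,967,573 required, 6,967,105 in favor — not approved.
Series B: 3/5 of 1028037 = 616822.20, rounded up to 616823; 616,823 required, 616,917 in favor — approved.
Series C: a majority of 12409971 is 6204986; 6,204,986 required, 6,207,029 in favor — approved.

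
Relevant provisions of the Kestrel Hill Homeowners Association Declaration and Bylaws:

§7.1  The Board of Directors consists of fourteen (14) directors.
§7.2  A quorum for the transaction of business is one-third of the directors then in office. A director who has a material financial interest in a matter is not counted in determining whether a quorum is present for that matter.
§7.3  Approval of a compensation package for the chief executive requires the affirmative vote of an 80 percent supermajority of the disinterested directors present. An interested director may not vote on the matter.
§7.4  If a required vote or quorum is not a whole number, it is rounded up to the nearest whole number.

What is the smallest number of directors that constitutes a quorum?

5

1/3 of 14 = 4.67, rounded up to 5.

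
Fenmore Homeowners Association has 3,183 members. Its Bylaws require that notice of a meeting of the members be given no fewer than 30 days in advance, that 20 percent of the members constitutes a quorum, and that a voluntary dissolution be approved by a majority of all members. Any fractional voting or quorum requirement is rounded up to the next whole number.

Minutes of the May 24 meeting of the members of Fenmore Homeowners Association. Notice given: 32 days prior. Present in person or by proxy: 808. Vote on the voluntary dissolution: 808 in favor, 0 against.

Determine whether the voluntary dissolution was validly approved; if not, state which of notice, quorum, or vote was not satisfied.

Notice: 32 days given; 30 required. Satisfied.
Quorum: 20% of 3,183 = 636.60, rounded up to 637; 808 present. Satisfied.
Vote: requires a majority of all members (3,183); a majority of 3183 is 1592, so 1,592 needed; 808 in favor. Not satisfied.

Invalid — vote requirement not satisfied.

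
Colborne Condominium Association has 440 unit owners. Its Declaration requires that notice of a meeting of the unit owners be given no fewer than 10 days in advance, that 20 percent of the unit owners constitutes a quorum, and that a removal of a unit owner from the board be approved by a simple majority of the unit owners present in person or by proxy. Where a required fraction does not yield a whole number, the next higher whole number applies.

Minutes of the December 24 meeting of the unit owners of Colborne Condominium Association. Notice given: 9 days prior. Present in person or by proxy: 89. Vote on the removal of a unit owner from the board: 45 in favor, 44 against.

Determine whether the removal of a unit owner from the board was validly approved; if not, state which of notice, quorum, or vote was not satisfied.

Notice: 9 days given; 10 required. Not satisfied.
Quorum: 20% of 440 = 88; 89 present. Satisfied.
Vote: requires a majority of those present (89); a majority of 89 is 45, so 45 needed; 45 in favor. Satisfied.

Invalid — notice requirement not satisfied.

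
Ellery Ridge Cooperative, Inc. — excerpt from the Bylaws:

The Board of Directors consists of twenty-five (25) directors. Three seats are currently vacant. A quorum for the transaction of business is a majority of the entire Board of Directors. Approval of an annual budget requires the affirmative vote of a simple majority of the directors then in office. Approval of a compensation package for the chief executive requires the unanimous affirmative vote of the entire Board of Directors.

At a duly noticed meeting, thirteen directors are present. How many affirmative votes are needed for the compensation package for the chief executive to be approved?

25

The compensation package for the chief executive requires the unanimous vote of the entire Board of Directors (25).
Unanimous means all 25.
(Only 13 can vote, so the compensation package for the chief executive cannot pass at this meeting, but the required vote is still 25.)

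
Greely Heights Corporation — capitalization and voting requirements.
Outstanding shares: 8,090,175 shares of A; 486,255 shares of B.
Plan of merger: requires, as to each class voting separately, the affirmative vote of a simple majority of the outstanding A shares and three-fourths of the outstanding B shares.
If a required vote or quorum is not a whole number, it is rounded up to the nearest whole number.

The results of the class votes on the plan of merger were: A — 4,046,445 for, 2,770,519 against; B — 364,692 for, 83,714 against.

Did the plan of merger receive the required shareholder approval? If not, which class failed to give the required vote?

A: a majority of 8090175 is 4045088; 4,045,088 required, 4,046,445 in favor — approved.
B: 3/4 of 486255 = 364691.25, rounded up to 364692; 364,692 required, 364,692 in favor — approved.

Approved — every class gave the required vote.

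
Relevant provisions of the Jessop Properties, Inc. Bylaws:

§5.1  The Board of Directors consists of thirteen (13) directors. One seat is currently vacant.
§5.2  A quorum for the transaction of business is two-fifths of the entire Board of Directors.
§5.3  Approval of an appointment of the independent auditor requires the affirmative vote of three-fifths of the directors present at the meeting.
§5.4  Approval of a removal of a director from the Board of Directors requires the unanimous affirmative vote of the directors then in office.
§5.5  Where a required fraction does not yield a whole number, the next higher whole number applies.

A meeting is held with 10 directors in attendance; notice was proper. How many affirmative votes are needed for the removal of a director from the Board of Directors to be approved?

The removal of a director from the Board of Directors requires the unanimous vote of the directors then in office (12).
Unanimous means all 12.
(Only 10 can vote, so the removal of a director from the Board of Directors cannot pass at this meeting, but the required vote is still 12.)

12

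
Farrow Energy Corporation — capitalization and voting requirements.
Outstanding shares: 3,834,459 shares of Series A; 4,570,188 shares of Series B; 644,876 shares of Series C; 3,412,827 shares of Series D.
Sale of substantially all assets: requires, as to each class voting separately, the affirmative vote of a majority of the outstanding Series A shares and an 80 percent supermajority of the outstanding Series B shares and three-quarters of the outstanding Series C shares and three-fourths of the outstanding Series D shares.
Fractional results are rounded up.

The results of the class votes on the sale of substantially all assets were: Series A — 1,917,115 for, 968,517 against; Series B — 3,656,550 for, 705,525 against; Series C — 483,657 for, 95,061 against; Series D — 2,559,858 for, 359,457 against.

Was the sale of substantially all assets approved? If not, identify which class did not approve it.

Not approved — the Series A shares did not give the required vote.

Series A: a majority of 3834459 is 1917230; 1,917,230 required, 1,917,115 in favor — not approved.
Series B: 4/5 of 4570188 = 3656150.40, rounded up to 3656151; 3,656,151 required, 3,656,550 in favor — approved.
Series C: 3/4 of 644876 = 483657; 483,657 required, 483,657 in favor — approved.
Series D: 3/4 of 3412827 = 2559620.25, rounded up to 2559621; 2,559,621 required, 2,559,858 in favor — approved.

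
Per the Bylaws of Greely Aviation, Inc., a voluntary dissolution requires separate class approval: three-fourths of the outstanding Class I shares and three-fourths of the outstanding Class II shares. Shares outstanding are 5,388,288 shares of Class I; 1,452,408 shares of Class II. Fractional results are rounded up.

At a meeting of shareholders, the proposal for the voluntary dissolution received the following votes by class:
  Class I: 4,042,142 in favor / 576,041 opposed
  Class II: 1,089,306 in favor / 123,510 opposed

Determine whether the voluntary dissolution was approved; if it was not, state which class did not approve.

Class I: 3/4 of 5388288 = 4041216; 4,041,216 required, 4,042,142 in favor — approved.
Class II: 3/4 of 1452408 = 1089306; 1,089,306 required, 1,089,306 in favor — approved.

Approved — every class gave the required vote.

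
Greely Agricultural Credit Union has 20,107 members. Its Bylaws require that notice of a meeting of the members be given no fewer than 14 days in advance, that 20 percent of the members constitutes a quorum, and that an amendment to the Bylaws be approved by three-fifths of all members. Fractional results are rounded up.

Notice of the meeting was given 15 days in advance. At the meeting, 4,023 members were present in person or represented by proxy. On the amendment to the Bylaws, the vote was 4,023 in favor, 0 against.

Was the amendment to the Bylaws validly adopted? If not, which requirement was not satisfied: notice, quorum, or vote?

Invalid — vote requirement not satisfied.

Notice: 15 days given; 14 required. Satisfied.
Quorum: 20% of 20,107 = 4,021.40, rounded up to 4,022; 4,023 present. Satisfied.
Vote: requires three-fifths of all members (20,107); 3/5 of 20107 = 12064.20, rounded up to 12065, so 12,065 needed; 4,023 in favor. Not satisfied.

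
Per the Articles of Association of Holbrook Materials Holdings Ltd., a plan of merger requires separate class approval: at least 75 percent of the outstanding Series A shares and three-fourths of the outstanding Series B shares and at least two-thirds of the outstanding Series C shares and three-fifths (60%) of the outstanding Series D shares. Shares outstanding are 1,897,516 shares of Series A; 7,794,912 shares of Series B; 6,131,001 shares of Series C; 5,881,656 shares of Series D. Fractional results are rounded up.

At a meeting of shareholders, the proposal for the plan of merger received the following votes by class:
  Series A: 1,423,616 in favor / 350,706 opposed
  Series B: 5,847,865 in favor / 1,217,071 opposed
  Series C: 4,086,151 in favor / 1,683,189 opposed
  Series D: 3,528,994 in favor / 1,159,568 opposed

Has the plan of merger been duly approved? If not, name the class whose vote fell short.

Not approved — the Series C shares did not give the required vote.

Series A: 3/4 of 1897516 = 1423137; 1,423,137 required, 1,423,616 in favor — approved.
Series B: 3/4 of 7794912 = 5846184; 5,846,184 required, 5,847,865 in favor — approved.
Series C: 2/3 of 6131001 = 4087334; 4,087,334 required, 4,086,151 in favor — not approved.
Series D: 3/5 of 5881656 = 3528993.60, rounded up to 3528994; 3,528,994 required, 3,528,994 in favor — approved.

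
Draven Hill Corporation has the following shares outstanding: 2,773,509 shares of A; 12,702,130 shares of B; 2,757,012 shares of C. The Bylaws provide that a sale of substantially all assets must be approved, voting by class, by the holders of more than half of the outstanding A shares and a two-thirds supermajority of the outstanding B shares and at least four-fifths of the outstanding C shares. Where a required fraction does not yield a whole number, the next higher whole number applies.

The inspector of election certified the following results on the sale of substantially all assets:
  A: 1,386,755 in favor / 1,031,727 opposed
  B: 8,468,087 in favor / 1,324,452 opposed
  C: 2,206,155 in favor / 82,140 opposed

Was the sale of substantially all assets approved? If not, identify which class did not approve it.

Approved — every class gave the required vote.

A: a majority of 2773509 is 1386755; 1,386,755 required, 1,386,755 in favor — approved.
B: 2/3 of 12702130 = 8468086.67, rounded up to 8468087; 8,468,087 required, 8,468,087 in favor — approved.
C: 4/5 of 2757012 = 2205609.60, rounded up to 2205610; 2,205,610 required, 2,206,155 in favor — approved.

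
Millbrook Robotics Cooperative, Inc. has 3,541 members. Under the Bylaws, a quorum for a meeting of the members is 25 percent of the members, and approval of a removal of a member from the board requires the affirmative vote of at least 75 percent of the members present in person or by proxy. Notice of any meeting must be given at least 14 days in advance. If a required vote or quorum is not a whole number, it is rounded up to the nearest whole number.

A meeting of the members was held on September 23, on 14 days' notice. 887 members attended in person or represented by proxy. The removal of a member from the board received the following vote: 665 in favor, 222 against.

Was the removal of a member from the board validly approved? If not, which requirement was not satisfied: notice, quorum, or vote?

Invalid — vote requirement not satisfied.

Notice: 14 days given; 14 required. Satisfied.
Quorum: 25% of 3,541 = 885.25, rounded up to 886; 887 present. Satisfied.
Vote: requires three-fourths of those present (887); 3/4 of 887 = 665.25, rounded up to 666, so 666 needed; 665 in favor. Not satisfied.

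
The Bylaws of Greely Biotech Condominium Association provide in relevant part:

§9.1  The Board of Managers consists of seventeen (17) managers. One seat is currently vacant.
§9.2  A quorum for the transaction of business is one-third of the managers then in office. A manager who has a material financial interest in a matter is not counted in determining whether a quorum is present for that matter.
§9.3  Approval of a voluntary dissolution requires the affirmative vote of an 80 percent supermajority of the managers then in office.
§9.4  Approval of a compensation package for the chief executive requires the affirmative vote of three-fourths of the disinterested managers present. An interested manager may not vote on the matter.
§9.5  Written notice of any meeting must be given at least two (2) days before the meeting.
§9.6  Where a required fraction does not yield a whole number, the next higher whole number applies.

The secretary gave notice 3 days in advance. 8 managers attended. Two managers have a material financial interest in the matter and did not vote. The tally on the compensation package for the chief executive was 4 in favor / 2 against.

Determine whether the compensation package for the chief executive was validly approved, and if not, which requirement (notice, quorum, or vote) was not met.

Invalid — vote requirement not satisfied.

Notice: 3 days given; 2 required (3 ≥ 2). Satisfied.
Quorum: 8 present, but the 2 interested managers do not count, leaving 6. Quorum is 6. Satisfied.
Vote: the compensation package for the chief executive requires three-fourths of the disinterested managers present (8 − 2 = 6). 3/4 of 6 = 4.50, rounded up to 5, so 5 affirmative votes are needed; 4 voted in favor. Not satisfied.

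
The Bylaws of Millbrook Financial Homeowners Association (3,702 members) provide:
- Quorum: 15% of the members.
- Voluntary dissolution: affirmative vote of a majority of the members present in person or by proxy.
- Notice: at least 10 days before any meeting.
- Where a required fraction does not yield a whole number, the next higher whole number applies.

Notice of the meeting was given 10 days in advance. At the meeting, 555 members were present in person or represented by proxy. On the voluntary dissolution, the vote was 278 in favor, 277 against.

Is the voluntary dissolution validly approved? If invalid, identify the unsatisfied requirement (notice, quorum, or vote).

Invalid — quorum requirement not satisfied.

Notice: 10 days given; 10 required. Satisfied.
Quorum: 15% of 3,702 = 555.30, rounded up to 556; 555 present. Not satisfied.
Vote: requires a majority of those present (555); a majority of 555 is 278, so 278 needed; 278 in favor. Satisfied.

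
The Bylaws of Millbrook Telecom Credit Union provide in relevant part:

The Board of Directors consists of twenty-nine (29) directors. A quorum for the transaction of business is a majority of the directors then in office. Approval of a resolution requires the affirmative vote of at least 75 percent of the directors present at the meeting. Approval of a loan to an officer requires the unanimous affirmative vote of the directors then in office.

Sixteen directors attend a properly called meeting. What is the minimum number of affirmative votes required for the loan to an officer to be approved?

29

The loan to an officer requires the unanimous vote of the directors then in office (29).
Unanimous means all 29.
(Only 16 can vote, so the loan to an officer cannot pass at this meeting, but the required vote is still 29.)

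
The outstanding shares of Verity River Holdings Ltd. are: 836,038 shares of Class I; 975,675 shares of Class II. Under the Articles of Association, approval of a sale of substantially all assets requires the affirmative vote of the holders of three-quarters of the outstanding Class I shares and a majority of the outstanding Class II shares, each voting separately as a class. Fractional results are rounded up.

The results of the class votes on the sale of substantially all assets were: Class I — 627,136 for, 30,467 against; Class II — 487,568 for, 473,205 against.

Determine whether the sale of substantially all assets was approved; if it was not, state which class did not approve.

Class I: 3/4 of 836038 = 627028.50, rounded up to 627029; 627,029 required, 627,136 in favor — approved.
Class II: a majority of 975675 is 487838; 487,838 required, 487,568 in favor — not approved.

Not approved — the Class II shares did not give the required vote.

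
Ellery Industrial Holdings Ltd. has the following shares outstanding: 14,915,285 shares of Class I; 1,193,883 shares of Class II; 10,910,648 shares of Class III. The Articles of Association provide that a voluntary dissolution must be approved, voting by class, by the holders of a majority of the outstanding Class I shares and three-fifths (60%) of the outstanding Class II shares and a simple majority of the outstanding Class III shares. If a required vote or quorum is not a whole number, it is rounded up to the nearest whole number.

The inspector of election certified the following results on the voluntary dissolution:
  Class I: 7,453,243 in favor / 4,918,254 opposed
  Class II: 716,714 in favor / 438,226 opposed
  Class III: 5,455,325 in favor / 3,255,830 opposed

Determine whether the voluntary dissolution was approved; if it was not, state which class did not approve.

Not approved — the Class I shares did not give the required vote.

Class I: a majority of 14915285 is 7457643; 7,457,643 required, 7,453,243 in favor — not approved.
Class II: 3/5 of 1193883 = 716329.80, rounded up to 716330; 716,330 required, 716,714 in favor — approved.
Class III: a majority of 10910648 is 5455325; 5,455,325 required, 5,455,325 in favor — approved.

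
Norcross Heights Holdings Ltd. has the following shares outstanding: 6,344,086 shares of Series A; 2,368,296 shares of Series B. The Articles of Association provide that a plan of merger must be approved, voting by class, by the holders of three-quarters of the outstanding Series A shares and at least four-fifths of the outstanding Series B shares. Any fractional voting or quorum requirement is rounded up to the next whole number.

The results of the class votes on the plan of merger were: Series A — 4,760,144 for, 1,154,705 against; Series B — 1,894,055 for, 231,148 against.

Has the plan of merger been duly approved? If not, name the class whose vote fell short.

Not approved — the Series B shares did not give the required vote.

Series A: 3/4 of 6344086 = 4758064.50, rounded up to 4758065; 4,758,065 required, 4,760,144 in favor — approved.
Series B: 4/5 of 2368296 = 1894636.80, rounded up to 1894637; 1,894,637 required, 1,894,055 in favor — not approved.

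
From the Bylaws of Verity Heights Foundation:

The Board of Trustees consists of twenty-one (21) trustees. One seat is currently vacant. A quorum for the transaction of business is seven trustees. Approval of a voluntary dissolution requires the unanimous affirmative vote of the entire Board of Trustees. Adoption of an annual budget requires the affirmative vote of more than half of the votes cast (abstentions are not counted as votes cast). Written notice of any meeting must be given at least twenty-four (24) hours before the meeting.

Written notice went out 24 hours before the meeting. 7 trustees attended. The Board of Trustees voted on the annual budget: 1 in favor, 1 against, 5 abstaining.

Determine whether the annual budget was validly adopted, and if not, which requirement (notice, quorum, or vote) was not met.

Invalid — vote requirement not satisfied.

Notice: 24 hours given; 24 required (24 ≥ 24). Satisfied.
Quorum: 7 present; quorum is 7. Satisfied.
Vote: the annual budget requires a majority of the votes cast (7 present − 5 abstaining = 2). A majority of 2 is 2, so 2 affirmative votes are needed; 1 voted in favor. Not satisfied.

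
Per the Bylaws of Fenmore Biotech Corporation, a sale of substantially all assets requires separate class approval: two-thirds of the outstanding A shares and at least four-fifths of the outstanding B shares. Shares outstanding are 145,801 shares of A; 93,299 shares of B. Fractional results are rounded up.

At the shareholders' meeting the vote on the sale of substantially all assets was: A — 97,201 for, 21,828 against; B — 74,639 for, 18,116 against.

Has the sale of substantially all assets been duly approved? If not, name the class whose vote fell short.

A: 2/3 of 145801 = 97200.67, rounded up to 97201; 97,201 required, 97,201 in favor — approved.
B: 4/5 of 93299 = 74639.20, rounded up to 74640; 74,640 required, 74,639 in favor — not approved.

Not approved — the B shares did not give the required vote.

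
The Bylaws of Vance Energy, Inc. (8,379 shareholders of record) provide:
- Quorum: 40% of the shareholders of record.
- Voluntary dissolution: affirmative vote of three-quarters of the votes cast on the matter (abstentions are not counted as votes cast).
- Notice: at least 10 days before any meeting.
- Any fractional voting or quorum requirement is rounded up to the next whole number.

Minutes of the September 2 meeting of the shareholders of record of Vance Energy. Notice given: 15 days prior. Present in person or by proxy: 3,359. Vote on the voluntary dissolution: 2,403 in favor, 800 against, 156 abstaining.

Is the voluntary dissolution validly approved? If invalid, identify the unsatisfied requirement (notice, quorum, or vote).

Notice: 15 days given; 10 required. Satisfied.
Quorum: 40% of 8,379 = 3,351.60, rounded up to 3,352; 3,359 present. Satisfied.
Vote: requires three-fourths of the votes cast (3,359 − 156 abstaining = 3,203); 3/4 of 3203 = 2402.25, rounded up to 2403, so 2,403 needed; 2,403 in favor. Satisfied.

Valid — all requirements satisfied.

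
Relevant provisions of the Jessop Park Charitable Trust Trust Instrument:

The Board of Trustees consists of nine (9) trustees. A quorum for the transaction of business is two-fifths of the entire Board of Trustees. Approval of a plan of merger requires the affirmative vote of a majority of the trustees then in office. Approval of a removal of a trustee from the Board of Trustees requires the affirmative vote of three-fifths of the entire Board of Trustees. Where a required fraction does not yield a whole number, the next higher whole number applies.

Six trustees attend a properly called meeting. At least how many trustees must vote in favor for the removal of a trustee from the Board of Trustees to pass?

The removal of a trustee from the Board of Trustees requires three-fifths of the entire Board of Trustees (9).
3/5 of 9 = 5.40, rounded up to 6.

6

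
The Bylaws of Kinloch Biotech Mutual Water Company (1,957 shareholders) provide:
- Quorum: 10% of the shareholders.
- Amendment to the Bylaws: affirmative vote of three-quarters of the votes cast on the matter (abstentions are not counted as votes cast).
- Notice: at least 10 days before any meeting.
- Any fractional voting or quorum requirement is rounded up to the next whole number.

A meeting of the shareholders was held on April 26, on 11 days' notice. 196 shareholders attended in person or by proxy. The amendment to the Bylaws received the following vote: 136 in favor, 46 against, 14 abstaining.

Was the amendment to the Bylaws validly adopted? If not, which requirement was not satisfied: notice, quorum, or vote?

Invalid — vote requirement not satisfied.

Notice: 11 days given; 10 required. Satisfied.
Quorum: 10% of 1,957 = 195.70, rounded up to 196; 196 present. Satisfied.
Vote: requires three-fourths of the votes cast (196 − 14 abstaining = 182); 3/4 of 182 = 136.50, rounded up to 137, so 137 needed; 136 in favor. Not satisfied.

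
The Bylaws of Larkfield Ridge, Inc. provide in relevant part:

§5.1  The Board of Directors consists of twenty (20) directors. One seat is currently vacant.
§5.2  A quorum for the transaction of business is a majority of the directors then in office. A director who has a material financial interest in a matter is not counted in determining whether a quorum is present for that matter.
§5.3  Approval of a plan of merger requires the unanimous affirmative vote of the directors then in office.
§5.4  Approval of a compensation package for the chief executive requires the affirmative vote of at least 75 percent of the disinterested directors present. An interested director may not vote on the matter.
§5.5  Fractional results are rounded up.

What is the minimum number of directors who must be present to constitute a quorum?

10

A majority of 19 is 10.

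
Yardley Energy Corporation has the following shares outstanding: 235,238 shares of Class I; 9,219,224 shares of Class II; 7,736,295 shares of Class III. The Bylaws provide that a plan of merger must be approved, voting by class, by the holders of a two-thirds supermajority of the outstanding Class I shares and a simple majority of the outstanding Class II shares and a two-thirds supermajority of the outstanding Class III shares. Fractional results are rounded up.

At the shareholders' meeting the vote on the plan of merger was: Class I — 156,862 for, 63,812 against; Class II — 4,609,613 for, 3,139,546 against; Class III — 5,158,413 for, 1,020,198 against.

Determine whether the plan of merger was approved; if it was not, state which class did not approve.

Approved — every class gave the required vote.

Class I: 2/3 of 235238 = 156825.33, rounded up to 156826; 156,826 required, 156,862 in favor — approved.
Class II: a majority of 9219224 is 4609613; 4,609,613 required, 4,609,613 in favor — approved.
Class III: 2/3 of 7736295 = 5157530; 5,157,530 required, 5,158,413 in favor — approved.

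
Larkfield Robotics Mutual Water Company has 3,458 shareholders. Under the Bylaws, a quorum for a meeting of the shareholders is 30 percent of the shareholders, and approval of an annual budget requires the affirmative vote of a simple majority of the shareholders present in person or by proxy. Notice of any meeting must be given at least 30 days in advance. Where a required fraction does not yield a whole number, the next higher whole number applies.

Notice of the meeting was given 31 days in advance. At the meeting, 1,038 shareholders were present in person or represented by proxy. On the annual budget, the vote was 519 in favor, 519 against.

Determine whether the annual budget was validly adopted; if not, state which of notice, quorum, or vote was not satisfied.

Notice: 31 days given; 30 required. Satisfied.
Quorum: 30% of 3,458 = 1,037.40, rounded up to 1,038; 1,038 present. Satisfied.
Vote: requires a majority of those present (1,038); a majority of 1038 is 520, so 520 needed; 519 in favor. Not satisfied.

Invalid — vote requirement not satisfied.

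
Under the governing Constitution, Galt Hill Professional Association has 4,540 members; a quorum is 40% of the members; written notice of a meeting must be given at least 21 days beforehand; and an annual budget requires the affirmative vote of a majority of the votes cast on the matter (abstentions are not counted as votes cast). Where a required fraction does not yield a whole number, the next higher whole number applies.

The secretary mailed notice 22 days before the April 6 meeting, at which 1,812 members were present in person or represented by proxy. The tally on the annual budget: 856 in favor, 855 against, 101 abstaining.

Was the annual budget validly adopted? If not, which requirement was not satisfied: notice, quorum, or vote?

Notice: 22 days given; 21 required. Satisfied.
Quorum: 40% of 4,540 = 1,816; 1,812 present. Not satisfied.
Vote: requires a majority of the votes cast (1,812 − 101 abstaining = 1,711); a majority of 1711 is 856, so 856 needed; 856 in favor. Satisfied.

Invalid — quorum requirement not satisfied.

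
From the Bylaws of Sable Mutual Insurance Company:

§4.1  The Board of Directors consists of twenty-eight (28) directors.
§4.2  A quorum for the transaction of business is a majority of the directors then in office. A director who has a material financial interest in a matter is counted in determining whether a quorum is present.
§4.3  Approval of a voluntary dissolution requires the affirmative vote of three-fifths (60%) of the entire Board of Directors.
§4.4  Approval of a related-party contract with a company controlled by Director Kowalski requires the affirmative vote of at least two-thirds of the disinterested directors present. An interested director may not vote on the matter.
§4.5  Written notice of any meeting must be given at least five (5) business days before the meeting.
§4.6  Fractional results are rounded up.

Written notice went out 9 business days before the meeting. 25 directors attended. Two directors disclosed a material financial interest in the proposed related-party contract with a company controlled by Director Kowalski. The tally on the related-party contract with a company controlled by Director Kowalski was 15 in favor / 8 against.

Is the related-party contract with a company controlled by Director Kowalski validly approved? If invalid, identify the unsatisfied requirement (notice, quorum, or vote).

Invalid — vote requirement not satisfied.

Notice: 9 business days given; 5 required (9 ≥ 5). Satisfied.
Quorum: 25 present (interested directors count toward quorum); quorum is 15. Satisfied.
Vote: the related-party contract with a company controlled by Director Kowalski requires two-thirds of the disinterested directors present (25 − 2 = 23). 2/3 of 23 = 15.33, rounded up to 16, so 16 affirmative votes are needed; 15 voted in favor. Not satisfied.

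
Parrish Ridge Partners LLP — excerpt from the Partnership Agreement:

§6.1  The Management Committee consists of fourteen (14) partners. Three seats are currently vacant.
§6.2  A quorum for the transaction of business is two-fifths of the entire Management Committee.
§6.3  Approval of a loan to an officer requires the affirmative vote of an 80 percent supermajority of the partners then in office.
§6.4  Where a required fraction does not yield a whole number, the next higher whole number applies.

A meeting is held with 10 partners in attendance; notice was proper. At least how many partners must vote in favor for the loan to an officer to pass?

9

The loan to an officer requires four-fifths of the partners then in office (11).
4/5 of 11 = 8.80, rounded up to 9.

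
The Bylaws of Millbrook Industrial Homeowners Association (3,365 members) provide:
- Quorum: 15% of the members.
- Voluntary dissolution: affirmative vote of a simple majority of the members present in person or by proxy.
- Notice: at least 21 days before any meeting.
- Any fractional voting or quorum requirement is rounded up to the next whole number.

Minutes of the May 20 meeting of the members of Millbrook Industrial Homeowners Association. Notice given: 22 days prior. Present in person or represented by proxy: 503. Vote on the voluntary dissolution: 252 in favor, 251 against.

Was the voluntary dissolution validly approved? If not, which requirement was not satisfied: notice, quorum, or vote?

Notice: 22 days given; 21 required. Satisfied.
Quorum: 15% of 3,365 = 504.75, rounded up to 505; 503 present. Not satisfied.
Vote: requires a majority of those present (503); a majority of 503 is 252, so 252 needed; 252 in favor. Satisfied.

Invalid — quorum requirement not satisfied.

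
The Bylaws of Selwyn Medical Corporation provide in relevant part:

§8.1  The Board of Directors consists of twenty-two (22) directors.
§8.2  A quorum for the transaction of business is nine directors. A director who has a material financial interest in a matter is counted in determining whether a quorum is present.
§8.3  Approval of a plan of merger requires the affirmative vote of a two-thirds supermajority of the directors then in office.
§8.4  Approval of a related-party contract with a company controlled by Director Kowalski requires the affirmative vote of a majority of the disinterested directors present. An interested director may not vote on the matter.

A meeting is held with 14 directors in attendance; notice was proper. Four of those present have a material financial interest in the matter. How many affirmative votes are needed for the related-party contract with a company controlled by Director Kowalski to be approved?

6

The related-party contract with a company controlled by Director Kowalski requires a majority of the disinterested directors present (14 − 4 = 10).
A majority of 10 is 6.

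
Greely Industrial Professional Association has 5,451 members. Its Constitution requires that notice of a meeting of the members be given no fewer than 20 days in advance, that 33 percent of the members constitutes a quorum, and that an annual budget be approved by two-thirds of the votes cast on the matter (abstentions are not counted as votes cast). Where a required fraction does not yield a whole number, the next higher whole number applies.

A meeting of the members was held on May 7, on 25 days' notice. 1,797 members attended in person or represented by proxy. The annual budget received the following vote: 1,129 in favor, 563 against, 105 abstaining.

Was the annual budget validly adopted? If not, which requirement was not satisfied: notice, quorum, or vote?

Invalid — quorum requirement not satisfied.

Notice: 25 days given; 20 required. Satisfied.
Quorum: 33% of 5,451 = 1,798.83, rounded up to 1,799; 1,797 present. Not satisfied.
Vote: requires two-thirds of the votes cast (1,797 − 105 abstaining = 1,692); 2/3 of 1692 = 1128, so 1,128 needed; 1,129 in favor. Satisfied.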